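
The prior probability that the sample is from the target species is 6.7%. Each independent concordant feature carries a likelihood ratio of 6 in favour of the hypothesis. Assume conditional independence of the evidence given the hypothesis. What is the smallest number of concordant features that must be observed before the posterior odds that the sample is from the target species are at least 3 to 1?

Prior odds = 0.067/0.933 = 67/933.
Likelihood ratio per concordant feature = 6.
Target odds = 3.
Need (67/933) × 6ⁿ ≥ 3, i.e. 6ⁿ ≥ 2799/67.
6² = 36 falls short of 2799/67 but 6³ = 216 reaches it, so n = 3.

3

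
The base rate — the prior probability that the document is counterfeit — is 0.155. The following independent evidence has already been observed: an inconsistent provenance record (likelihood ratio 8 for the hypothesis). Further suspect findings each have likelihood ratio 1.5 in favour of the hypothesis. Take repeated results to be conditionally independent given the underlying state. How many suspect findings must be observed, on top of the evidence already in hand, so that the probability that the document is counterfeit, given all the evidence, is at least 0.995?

13

Prior odds = 0.155/0.845 = 31/169.
Bayes factor of the evidence already in hand = 8.
Odds after that evidence = (31/169) × 8 = 248/169.
Target odds = 0.995/0.005 = 199.
Need 1.5ⁿ ≥ 199 ÷ (248/169) = 33631/248.
1.5¹² = 531441/4096 falls short of 33631/248 but 1.5¹³ = 1594323/8192 reaches it, so n = 13.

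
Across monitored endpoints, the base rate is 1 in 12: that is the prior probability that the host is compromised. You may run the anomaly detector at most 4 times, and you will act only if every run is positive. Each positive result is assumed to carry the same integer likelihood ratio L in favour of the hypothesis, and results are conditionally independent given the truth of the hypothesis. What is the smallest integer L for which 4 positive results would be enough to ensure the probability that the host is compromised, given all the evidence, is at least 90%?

4

Prior odds = (1/12)/(11/12) = 1/11.
Target odds = 0.9/0.1 = 9.
Need L⁴ ≥ 9 ÷ (1/11) = 99.
3⁴ = 81 < 99 ≤ 256 = 4⁴, so L = 4.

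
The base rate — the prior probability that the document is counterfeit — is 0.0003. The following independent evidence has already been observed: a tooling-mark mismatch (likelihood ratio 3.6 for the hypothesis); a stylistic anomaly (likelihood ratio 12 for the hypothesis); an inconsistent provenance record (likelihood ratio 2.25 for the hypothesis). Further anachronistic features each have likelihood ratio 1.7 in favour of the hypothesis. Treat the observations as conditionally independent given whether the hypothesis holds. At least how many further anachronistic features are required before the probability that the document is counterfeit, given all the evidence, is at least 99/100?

16

Prior odds = 0.0003/0.9997 = 3/9997.
Combined Bayes factor of the evidence already in hand = 3.6 × 12 × 2.25 = 97.2.
Odds after that evidence = (3/9997) × 97.2 = 1458/49985.
Target odds = 0.99/0.01 = 99.
Need 1.7ⁿ ≥ 99 ÷ (1458/49985) = 549835/162.
1.7¹⁵ ≈2862.42 falls short of 549835/162 but 1.7¹⁶ ≈4866.12 reaches it, so n = 16.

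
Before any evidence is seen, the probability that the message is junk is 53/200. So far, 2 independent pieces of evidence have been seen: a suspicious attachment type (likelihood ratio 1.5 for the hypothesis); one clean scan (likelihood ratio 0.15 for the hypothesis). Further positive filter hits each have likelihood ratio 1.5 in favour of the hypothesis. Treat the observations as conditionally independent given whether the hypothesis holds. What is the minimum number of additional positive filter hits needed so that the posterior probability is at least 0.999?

24

Prior odds = 0.265/0.735 = 53/147.
Combined Bayes factor of the evidence already in hand = 1.5 × 0.15 = 0.225.
Odds after that evidence = (53/147) × 0.225 = 159/1960.
Target odds = 0.999/0.001 = 999.
Need 1.5ⁿ ≥ 999 ÷ (159/1960) = 652680/53.
1.5²³ ≈11222.7 falls short of 652680/53 but 1.5²⁴ ≈16834.1 reaches it, so n = 24.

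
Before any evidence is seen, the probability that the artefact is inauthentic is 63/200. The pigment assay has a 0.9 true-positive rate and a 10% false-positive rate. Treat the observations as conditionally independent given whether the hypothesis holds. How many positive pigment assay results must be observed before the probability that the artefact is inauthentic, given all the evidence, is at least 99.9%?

4

Prior odds = 0.315/0.685 = 63/137.
Likelihood ratio of a positive result = 0.9/0.1 = 9.
Target odds: 0.999 ÷ 0.001 = 999.
Need (63/137) × 9ⁿ ≥ 999, i.e. 9ⁿ ≥ 15207/7.
9³ = 729 falls short of 15207/7 but 9⁴ = 6561 reaches it, so n = 4.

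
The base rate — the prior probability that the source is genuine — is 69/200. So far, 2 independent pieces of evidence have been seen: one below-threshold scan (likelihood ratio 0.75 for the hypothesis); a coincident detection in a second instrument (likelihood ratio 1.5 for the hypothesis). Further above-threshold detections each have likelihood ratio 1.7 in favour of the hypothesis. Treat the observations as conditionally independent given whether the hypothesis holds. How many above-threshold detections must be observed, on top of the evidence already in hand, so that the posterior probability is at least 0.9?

6

Prior odds = 0.345/0.655 = 69/131.
Combined Bayes factor of the evidence already in hand = 0.75 × 1.5 = 1.125.
Odds after that evidence = (69/131) × 1.125 = 621/1048.
Target odds = 0.9/0.1 = 9.
Need 1.7ⁿ ≥ 9 ÷ (621/1048) = 1048/69.
1.7⁵ = 1419857/100000 falls short of 1048/69 but 1.7⁶ = 24137569/1000000 reaches it, so n = 6.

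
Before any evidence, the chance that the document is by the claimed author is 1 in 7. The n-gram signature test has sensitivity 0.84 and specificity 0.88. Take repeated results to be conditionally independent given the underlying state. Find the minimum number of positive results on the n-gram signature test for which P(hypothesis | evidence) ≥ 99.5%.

Prior odds: (1/7) ÷ (6/7) = 1/6.
False-positive rate = 1 − 0.88 = 0.12; likelihood ratio of a positive = 0.84/0.12 = 7.
Target odds: 0.995 ÷ 0.005 = 199.
Need (1/6) × 7ⁿ ≥ 199, i.e. 7ⁿ ≥ 1194.
7³ = 343 falls short of 1194 but 7⁴ = 2401 reaches it, so n = 4.

4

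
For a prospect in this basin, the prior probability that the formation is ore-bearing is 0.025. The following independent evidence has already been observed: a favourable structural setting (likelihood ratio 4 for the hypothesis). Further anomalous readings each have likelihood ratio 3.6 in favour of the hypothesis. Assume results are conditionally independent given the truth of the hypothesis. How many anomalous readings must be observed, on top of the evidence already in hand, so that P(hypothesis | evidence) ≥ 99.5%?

6

Prior odds = 0.025/0.975 = 1/39.
Bayes factor of the evidence already in hand = 4.
Odds after that evidence = (1/39) × 4 = 4/39.
Target odds = 0.995/0.005 = 199.
Need 3.6ⁿ ≥ 199 ÷ (4/39) = 1940.25.
3.6⁵ = 604.66176 falls short of 1940.25 but 3.6⁶ = 34012224/15625 reaches it, so n = 6.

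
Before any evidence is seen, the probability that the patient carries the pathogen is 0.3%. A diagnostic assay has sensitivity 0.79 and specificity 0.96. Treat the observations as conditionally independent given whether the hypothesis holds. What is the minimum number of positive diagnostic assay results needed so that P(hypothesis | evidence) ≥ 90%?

3

Prior odds: 0.003 ÷ 0.997 = 3/997.
False-positive rate = 1 − 0.96 = 0.04; likelihood ratio of a positive = 0.79/0.04 = 19.75.
Target posterior odds = 0.9/0.1 = 9.
Require 19.75ⁿ ≥ 9 ÷ (3/997) = 2991.
19.75² = 390.0625 falls short of 2991 but 19.75³ = 7703.734375 reaches it, so n = 3.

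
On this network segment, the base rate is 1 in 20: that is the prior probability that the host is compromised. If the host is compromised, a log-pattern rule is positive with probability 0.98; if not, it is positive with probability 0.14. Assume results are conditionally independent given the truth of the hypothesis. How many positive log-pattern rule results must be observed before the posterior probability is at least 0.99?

Prior odds: 0.05 ÷ 0.95 = 1/19.
Likelihood ratio of a positive = 0.98/0.14 = 7.
Target odds: 0.99 ÷ 0.01 = 99.
Require 7ⁿ ≥ 99 ÷ (1/19) = 1881.
7³ = 343 falls short of 1881 but 7⁴ = 2401 reaches it, so n = 4.

4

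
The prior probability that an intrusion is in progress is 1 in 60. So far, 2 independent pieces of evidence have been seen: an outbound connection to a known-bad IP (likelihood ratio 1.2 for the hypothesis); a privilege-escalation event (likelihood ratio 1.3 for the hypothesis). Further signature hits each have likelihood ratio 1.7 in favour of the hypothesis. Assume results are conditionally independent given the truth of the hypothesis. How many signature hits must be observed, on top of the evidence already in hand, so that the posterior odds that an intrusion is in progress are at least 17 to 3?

11

Prior odds = (1/60)/(59/60) = 1/59.
Combined Bayes factor of the evidence already in hand = 1.2 × 1.3 = 1.56.
Odds after that evidence = (1/59) × 1.56 = 39/1475.
Target odds = 17/3.
Need 1.7ⁿ ≥ 17/3 ÷ (39/1475) = 25075/117.
1.7¹⁰ ≈201.599 falls short of 25075/117 but 1.7¹¹ ≈342.719 reaches it, so n = 11.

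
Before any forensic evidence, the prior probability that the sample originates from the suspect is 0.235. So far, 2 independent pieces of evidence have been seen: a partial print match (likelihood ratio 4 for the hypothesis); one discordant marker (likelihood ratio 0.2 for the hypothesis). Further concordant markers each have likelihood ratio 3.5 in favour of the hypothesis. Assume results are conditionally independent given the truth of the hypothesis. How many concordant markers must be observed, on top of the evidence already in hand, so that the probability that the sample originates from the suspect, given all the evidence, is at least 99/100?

Prior odds = 0.235/0.765 = 47/153.
Combined Bayes factor of the evidence already in hand = 4 × 0.2 = 0.8.
Odds after that evidence = (47/153) × 0.8 = 188/765.
Target odds = 0.99/0.01 = 99.
Need 3.5ⁿ ≥ 99 ÷ (188/765) = 75735/188.
3.5⁴ = 150.0625 falls short of 75735/188 but 3.5⁵ = 525.21875 reaches it, so n = 5.

5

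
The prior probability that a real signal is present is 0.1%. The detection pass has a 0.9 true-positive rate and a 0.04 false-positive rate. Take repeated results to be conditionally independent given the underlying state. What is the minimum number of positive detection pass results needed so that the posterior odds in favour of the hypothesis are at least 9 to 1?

3

Prior odds = 0.001/0.999 = 1/999.
Likelihood ratio of a positive result = 0.9/0.04 = 22.5.
Target odds = 9.
Need (1/999) × 22.5ⁿ ≥ 9, i.e. 22.5ⁿ ≥ 8991.
22.5² = 506.25 falls short of 8991 but 22.5³ = 11390.625 reaches it, so n = 3.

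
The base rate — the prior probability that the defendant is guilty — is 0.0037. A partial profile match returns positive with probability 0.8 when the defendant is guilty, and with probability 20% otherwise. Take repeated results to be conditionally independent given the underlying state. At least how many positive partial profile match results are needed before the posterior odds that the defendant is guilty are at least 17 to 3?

Prior odds: 0.0037 ÷ 0.9963 = 37/9963.
Likelihood ratio of a positive result = 0.8/0.2 = 4.
Target odds = 17/3.
Require 4ⁿ ≥ 17/3 ÷ (37/9963) = 56457/37.
4⁵ = 1024 falls short of 56457/37 but 4⁶ = 4096 reaches it, so n = 6.

6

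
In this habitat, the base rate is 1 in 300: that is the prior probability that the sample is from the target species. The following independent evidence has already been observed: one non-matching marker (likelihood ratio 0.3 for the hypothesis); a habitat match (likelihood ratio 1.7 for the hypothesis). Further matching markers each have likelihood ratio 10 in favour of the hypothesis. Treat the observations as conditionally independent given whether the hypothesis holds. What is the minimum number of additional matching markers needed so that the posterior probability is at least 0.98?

Prior odds = (1/300)/(299/300) = 1/299.
Combined Bayes factor of the evidence already in hand = 0.3 × 1.7 = 0.51.
Odds after that evidence = (1/299) × 0.51 = 51/29900.
Target odds = 0.98/0.02 = 49.
Need 10ⁿ ≥ 49 ÷ (51/29900) = 1465100/51.
10⁴ = 10000 falls short of 1465100/51 but 10⁵ = 100000 reaches it, so n = 5.

5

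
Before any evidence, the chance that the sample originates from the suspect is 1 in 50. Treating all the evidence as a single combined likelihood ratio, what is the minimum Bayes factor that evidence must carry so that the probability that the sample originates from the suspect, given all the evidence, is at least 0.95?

Prior odds = 0.02/0.98 = 1/49.
Target odds = 0.95/0.05 = 19.
Required Bayes factor = 19 ÷ (1/49) = 931.

931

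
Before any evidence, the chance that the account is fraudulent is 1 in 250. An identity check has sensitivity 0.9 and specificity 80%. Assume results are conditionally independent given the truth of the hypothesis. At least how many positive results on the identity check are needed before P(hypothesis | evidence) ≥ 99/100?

Prior odds = 0.004/0.996 = 1/249.
False-positive rate = 1 − 0.8 = 0.2; likelihood ratio of a positive = 0.9/0.2 = 4.5.
Target posterior odds = 0.99/0.01 = 99.
Need (1/249) × 4.5ⁿ ≥ 99, i.e. 4.5ⁿ ≥ 24651.
4.5⁶ = 8303.765625 falls short of 24651 but 4.5⁷ = 4782969/128 reaches it, so n = 7.

7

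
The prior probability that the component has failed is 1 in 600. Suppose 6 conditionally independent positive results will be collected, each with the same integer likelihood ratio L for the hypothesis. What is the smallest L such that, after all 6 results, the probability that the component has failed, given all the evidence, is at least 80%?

4

Prior odds = (1/600)/(599/600) = 1/599.
Target odds = 0.8/0.2 = 4.
Need L⁶ ≥ 4 ÷ (1/599) = 2396.
3⁶ = 729 < 2396 ≤ 4096 = 4⁶, so L = 4.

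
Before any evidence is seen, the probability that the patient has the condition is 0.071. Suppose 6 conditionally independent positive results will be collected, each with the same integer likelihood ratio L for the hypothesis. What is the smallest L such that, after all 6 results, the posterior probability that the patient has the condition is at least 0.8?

Prior odds = 0.071/0.929 = 71/929.
Target odds = 0.8/0.2 = 4.
Need L⁶ ≥ 4 ÷ (71/929) = 3716/71.
1⁶ = 1 < 3716/71 ≤ 64 = 2⁶, so L = 2.

2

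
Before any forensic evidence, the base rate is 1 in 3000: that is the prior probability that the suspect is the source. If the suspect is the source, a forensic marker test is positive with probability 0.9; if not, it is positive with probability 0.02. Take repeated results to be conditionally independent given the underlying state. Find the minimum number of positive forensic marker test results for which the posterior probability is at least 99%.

4

Prior odds: (1/3000) ÷ (2999/3000) = 1/2999.
Likelihood ratio of a positive = 0.9/0.02 = 45.
Target posterior odds = 0.99/0.01 = 99.
Need (1/2999) × 45ⁿ ≥ 99, i.e. 45ⁿ ≥ 296901.
45³ = 91125 falls short of 296901 but 45⁴ = 4100625 reaches it, so n = 4.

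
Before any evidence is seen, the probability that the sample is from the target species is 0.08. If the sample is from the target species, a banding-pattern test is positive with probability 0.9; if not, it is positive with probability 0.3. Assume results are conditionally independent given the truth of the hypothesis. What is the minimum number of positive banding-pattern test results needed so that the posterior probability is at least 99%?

Prior odds = 0.08/0.92 = 2/23.
Likelihood ratio of a positive = 0.9/0.3 = 3.
Target odds: 0.99 ÷ 0.01 = 99.
Need (2/23) × 3ⁿ ≥ 99, i.e. 3ⁿ ≥ 1138.5.
3⁶ = 729 falls short of 1138.5 but 3⁷ = 2187 reaches it, so n = 7.

7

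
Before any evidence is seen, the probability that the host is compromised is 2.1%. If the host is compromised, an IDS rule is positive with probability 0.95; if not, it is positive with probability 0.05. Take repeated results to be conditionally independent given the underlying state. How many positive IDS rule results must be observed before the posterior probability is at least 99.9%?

4

Prior odds = 0.021/0.979 = 21/979.
Likelihood ratio of a positive = 0.95/0.05 = 19.
Target posterior odds = 0.999/0.001 = 999.
Need (21/979) × 19ⁿ ≥ 999, i.e. 19ⁿ ≥ 326007/7.
19³ = 6859 falls short of 326007/7 but 19⁴ = 130321 reaches it, so n = 4.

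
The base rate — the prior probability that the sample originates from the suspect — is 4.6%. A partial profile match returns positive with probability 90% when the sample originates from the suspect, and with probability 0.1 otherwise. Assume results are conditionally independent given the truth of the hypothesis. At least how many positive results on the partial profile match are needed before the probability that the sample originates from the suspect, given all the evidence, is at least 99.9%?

5

Prior odds = 0.046/0.954 = 23/477.
Likelihood ratio of a positive result = 0.9/0.1 = 9.
Target posterior odds = 0.999/0.001 = 999.
Need (23/477) × 9ⁿ ≥ 999, i.e. 9ⁿ ≥ 476523/23.
9⁴ = 6561 falls short of 476523/23 but 9⁵ = 59049 reaches it, so n = 5.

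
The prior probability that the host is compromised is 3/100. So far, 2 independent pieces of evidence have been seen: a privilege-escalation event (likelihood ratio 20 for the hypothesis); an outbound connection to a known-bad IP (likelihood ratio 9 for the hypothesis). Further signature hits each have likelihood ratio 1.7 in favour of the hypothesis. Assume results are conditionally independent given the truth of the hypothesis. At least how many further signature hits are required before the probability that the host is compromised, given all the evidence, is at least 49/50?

Prior odds = 0.03/0.97 = 3/97.
Combined Bayes factor of the evidence already in hand = 20 × 9 = 180.
Odds after that evidence = (3/97) × 180 = 540/97.
Target odds = 0.98/0.02 = 49.
Need 1.7ⁿ ≥ 49 ÷ (540/97) = 4753/540.
1.7⁴ = 8.3521 falls short of 4753/540 but 1.7⁵ = 1419857/100000 reaches it, so n = 5.

5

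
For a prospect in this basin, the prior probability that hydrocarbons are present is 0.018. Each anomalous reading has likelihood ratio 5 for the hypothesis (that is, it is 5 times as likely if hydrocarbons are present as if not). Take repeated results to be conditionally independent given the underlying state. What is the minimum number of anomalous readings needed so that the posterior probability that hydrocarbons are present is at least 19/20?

Prior odds = 0.018/0.982 = 9/491.
Likelihood ratio per anomalous reading = 5.
Target posterior odds = 0.95/0.05 = 19.
Require 5ⁿ ≥ 19 ÷ (9/491) = 9329/9.
5⁴ = 625 falls short of 9329/9 but 5⁵ = 3125 reaches it, so n = 5.

5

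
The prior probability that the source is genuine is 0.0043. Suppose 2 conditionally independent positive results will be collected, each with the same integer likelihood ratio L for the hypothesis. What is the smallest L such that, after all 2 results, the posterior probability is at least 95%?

67

Prior odds = 0.0043/0.9957 = 43/9957.
Target odds = 0.95/0.05 = 19.
Need L² ≥ 19 ÷ (43/9957) = 189183/43.
66² = 4356 < 189183/43 ≤ 4489 = 67², so L = 67.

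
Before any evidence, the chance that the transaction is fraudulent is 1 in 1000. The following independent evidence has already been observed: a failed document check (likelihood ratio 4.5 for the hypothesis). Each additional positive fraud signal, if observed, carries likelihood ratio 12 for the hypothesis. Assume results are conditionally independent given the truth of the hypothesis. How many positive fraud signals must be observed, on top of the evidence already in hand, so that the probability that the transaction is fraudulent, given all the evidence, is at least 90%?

Prior odds = 0.001/0.999 = 1/999.
Bayes factor of the evidence already in hand = 4.5.
Odds after that evidence = (1/999) × 4.5 = 1/222.
Target odds = 0.9/0.1 = 9.
Need 12ⁿ ≥ 9 ÷ (1/222) = 1998.
12³ = 1728 falls short of 1998 but 12⁴ = 20736 reaches it, so n = 4.

4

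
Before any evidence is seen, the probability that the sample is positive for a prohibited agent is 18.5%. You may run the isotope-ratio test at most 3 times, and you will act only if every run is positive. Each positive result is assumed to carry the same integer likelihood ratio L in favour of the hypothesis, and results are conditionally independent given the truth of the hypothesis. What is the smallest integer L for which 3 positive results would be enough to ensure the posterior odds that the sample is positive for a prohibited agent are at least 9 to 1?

Prior odds = 0.185/0.815 = 37/163.
Target odds = 9.
Need L³ ≥ 9 ÷ (37/163) = 1467/37.
3³ = 27 < 1467/37 ≤ 64 = 4³, so L = 4.

4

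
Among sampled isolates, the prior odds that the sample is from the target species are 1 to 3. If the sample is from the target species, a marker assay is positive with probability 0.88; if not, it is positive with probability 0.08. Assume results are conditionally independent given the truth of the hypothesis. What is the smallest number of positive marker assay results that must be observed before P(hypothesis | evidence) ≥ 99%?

Prior odds = 1/3.
Likelihood ratio of a positive = 0.88/0.08 = 11.
Target posterior odds = 0.99/0.01 = 99.
Need (1/3) × 11ⁿ ≥ 99, i.e. 11ⁿ ≥ 297.
11² = 121 falls short of 297 but 11³ = 1331 reaches it, so n = 3.

3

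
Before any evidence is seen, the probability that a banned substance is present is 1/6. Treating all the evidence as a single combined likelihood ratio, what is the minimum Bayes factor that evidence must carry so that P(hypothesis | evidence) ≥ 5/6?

Prior odds = (1/6)/(5/6) = 0.2.
Target odds = (5/6)/(1/6) = 5.
Required Bayes factor = 5 ÷ 0.2 = 25.

25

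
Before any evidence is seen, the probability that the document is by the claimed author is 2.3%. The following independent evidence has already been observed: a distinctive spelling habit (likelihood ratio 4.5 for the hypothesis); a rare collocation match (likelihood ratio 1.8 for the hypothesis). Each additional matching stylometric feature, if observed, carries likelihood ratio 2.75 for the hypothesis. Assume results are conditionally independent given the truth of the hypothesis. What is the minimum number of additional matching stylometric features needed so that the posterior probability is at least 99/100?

7

Prior odds = 0.023/0.977 = 23/977.
Combined Bayes factor of the evidence already in hand = 4.5 × 1.8 = 8.1.
Odds after that evidence = (23/977) × 8.1 = 1863/9770.
Target odds = 0.99/0.01 = 99.
Need 2.75ⁿ ≥ 99 ÷ (1863/9770) = 107470/207.
2.75⁶ = 1771561/4096 falls short of 107470/207 but 2.75⁷ = 19487171/16384 reaches it, so n = 7.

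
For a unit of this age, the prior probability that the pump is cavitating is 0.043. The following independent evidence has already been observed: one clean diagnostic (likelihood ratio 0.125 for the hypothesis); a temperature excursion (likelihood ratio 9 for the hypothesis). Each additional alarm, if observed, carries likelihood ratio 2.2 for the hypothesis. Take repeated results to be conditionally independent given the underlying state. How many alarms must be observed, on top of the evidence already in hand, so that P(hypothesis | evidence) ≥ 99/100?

Prior odds = 0.043/0.957 = 43/957.
Combined Bayes factor of the evidence already in hand = 0.125 × 9 = 1.125.
Odds after that evidence = (43/957) × 1.125 = 129/2552.
Target odds = 0.99/0.01 = 99.
Need 2.2ⁿ ≥ 99 ÷ (129/2552) = 84216/43.
2.2⁹ ≈1207.27 falls short of 84216/43 but 2.2¹⁰ ≈2655.99 reaches it, so n = 10.

10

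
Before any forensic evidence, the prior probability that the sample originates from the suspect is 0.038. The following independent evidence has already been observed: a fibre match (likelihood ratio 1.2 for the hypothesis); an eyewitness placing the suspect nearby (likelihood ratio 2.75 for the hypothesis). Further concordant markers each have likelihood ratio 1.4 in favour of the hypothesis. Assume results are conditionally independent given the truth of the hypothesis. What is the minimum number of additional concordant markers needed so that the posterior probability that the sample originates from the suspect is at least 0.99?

Prior odds = 0.038/0.962 = 19/481.
Combined Bayes factor of the evidence already in hand = 1.2 × 2.75 = 3.3.
Odds after that evidence = (19/481) × 3.3 = 627/4810.
Target odds = 0.99/0.01 = 99.
Need 1.4ⁿ ≥ 99 ÷ (627/4810) = 14430/19.
1.4¹⁹ ≈597.63 falls short of 14430/19 but 1.4²⁰ ≈836.683 reaches it, so n = 20.

20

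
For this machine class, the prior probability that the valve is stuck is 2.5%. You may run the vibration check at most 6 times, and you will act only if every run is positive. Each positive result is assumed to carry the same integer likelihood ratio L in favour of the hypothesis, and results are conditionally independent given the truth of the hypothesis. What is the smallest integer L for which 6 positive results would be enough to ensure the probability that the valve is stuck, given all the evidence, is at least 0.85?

3

Prior odds = 0.025/0.975 = 1/39.
Target odds = 0.85/0.15 = 17/3.
Need L⁶ ≥ 17/3 ÷ (1/39) = 221.
2⁶ = 64 < 221 ≤ 729 = 3⁶, so L = 3.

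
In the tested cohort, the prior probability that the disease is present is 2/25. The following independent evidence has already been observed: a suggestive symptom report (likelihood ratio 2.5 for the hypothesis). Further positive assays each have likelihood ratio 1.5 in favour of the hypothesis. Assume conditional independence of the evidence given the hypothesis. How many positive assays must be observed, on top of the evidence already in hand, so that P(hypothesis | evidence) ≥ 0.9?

Prior odds = 0.08/0.92 = 2/23.
Bayes factor of the evidence already in hand = 2.5.
Odds after that evidence = (2/23) × 2.5 = 5/23.
Target odds = 0.9/0.1 = 9.
Need 1.5ⁿ ≥ 9 ÷ (5/23) = 41.4.
1.5⁹ = 19683/512 falls short of 41.4 but 1.5¹⁰ = 59049/1024 reaches it, so n = 10.

10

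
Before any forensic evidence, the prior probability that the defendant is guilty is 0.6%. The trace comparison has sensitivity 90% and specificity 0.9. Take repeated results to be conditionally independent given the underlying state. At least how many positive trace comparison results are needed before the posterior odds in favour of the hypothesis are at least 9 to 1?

Prior odds = 0.006/0.994 = 3/497.
False-positive rate = 1 − 0.9 = 0.1; likelihood ratio of a positive = 0.9/0.1 = 9.
Target odds = 9.
Require 9ⁿ ≥ 9 ÷ (3/497) = 1491.
9³ = 729 falls short of 1491 but 9⁴ = 6561 reaches it, so n = 4.

4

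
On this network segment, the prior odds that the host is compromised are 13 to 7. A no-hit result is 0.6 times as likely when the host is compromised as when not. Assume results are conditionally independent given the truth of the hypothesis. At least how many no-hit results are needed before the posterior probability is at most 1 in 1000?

15

Prior odds = 13/7.
Likelihood ratio per no-hit result = 0.6.
Target posterior odds = 0.001/0.999 = 1/999.
Require 0.6ⁿ ≤ 1/999 ÷ (13/7) = 7/12987.
0.6¹⁴ ≈0.000783642 is still above 7/12987 but 0.6¹⁵ ≈0.000470185 is at or below it, so n = 15.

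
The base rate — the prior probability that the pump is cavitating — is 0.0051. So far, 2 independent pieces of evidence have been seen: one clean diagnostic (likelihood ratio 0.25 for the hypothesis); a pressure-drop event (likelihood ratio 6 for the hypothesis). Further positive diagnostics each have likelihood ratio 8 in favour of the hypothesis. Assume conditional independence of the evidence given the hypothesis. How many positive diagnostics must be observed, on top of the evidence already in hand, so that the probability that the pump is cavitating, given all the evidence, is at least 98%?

Prior odds = 0.0051/0.9949 = 51/9949.
Combined Bayes factor of the evidence already in hand = 0.25 × 6 = 1.5.
Odds after that evidence = (51/9949) × 1.5 = 153/19898.
Target odds = 0.98/0.02 = 49.
Need 8ⁿ ≥ 49 ÷ (153/19898) = 975002/153.
8⁴ = 4096 falls short of 975002/153 but 8⁵ = 32768 reaches it, so n = 5.

5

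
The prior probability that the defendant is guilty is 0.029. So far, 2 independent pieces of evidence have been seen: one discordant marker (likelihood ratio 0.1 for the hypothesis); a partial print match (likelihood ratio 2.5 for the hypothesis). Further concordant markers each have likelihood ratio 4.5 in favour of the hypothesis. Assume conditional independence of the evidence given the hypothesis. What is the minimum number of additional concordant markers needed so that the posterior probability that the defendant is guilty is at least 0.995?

Prior odds = 0.029/0.971 = 29/971.
Combined Bayes factor of the evidence already in hand = 0.1 × 2.5 = 0.25.
Odds after that evidence = (29/971) × 0.25 = 29/3884.
Target odds = 0.995/0.005 = 199.
Need 4.5ⁿ ≥ 199 ÷ (29/3884) = 772916/29.
4.5⁶ = 8303.765625 falls short of 772916/29 but 4.5⁷ = 4782969/128 reaches it, so n = 7.

7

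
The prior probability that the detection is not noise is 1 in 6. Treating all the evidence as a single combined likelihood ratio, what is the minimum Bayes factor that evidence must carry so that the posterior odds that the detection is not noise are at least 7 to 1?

35

Prior odds = (1/6)/(5/6) = 0.2.
Target odds = 7.
Required Bayes factor = 7 ÷ 0.2 = 35.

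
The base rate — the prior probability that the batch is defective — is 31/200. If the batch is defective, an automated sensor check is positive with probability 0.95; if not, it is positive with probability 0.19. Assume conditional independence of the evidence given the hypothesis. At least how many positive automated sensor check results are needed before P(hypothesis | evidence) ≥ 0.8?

2

Prior odds = 0.155/0.845 = 31/169.
Likelihood ratio of a positive = 0.95/0.19 = 5.
Target odds: 0.8 ÷ 0.2 = 4.
Require 5ⁿ ≥ 4 ÷ (31/169) = 676/31.
5¹ = 5 falls short of 676/31 but 5² = 25 reaches it, so n = 2.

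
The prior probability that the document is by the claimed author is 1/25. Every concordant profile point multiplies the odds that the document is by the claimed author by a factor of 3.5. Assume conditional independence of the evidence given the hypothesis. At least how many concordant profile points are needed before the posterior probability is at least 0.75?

4

Prior odds: 0.04 ÷ 0.96 = 1/24.
Likelihood ratio per concordant profile point = 3.5.
Target posterior odds = 0.75/0.25 = 3.
Require 3.5ⁿ ≥ 3 ÷ (1/24) = 72.
3.5³ = 42.875 falls short of 72 but 3.5⁴ = 150.0625 reaches it, so n = 4.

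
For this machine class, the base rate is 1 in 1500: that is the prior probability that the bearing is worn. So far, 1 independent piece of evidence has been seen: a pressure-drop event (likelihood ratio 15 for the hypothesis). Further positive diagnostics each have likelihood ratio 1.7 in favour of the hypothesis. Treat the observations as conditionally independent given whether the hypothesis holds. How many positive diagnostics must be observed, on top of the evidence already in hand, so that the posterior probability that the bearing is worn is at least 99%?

Prior odds = (1/1500)/(1499/1500) = 1/1499.
Bayes factor of the evidence already in hand = 15.
Odds after that evidence = (1/1499) × 15 = 15/1499.
Target odds = 0.99/0.01 = 99.
Need 1.7ⁿ ≥ 99 ÷ (15/1499) = 9893.4.
1.7¹⁷ ≈8272.4 falls short of 9893.4 but 1.7¹⁸ ≈14063.1 reaches it, so n = 18.

18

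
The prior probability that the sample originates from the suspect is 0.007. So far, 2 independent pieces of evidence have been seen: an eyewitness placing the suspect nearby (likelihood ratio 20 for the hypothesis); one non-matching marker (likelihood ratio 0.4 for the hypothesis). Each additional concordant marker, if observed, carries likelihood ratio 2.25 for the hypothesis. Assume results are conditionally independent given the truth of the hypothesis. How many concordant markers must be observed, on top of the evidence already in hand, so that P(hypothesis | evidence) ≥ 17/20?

Prior odds = 0.007/0.993 = 7/993.
Combined Bayes factor of the evidence already in hand = 20 × 0.4 = 8.
Odds after that evidence = (7/993) × 8 = 56/993.
Target odds = 0.85/0.15 = 17/3.
Need 2.25ⁿ ≥ 17/3 ÷ (56/993) = 5627/56.
2.25⁵ = 59049/1024 falls short of 5627/56 but 2.25⁶ = 531441/4096 reaches it, so n = 6.

6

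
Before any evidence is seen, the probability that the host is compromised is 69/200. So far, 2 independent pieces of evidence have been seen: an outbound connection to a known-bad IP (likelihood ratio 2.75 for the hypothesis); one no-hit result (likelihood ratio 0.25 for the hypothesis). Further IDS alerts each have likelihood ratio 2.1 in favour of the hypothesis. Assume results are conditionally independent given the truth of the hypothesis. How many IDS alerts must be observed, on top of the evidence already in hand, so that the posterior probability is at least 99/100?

8

Prior odds = 0.345/0.655 = 69/131.
Combined Bayes factor of the evidence already in hand = 2.75 × 0.25 = 0.6875.
Odds after that evidence = (69/131) × 0.6875 = 759/2096.
Target odds = 0.99/0.01 = 99.
Need 2.1ⁿ ≥ 99 ÷ (759/2096) = 6288/23.
2.1⁷ ≈180.109 falls short of 6288/23 but 2.1⁸ ≈378.229 reaches it, so n = 8.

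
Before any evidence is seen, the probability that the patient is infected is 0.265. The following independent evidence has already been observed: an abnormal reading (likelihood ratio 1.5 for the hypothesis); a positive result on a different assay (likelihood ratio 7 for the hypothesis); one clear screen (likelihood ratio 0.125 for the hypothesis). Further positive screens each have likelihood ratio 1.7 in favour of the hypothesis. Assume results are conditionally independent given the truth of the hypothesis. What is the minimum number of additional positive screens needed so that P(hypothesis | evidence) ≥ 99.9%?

15

Prior odds = 0.265/0.735 = 53/147.
Combined Bayes factor of the evidence already in hand = 1.5 × 7 × 0.125 = 1.3125.
Odds after that evidence = (53/147) × 1.3125 = 53/112.
Target odds = 0.999/0.001 = 999.
Need 1.7ⁿ ≥ 999 ÷ (53/112) = 111888/53.
1.7¹⁴ ≈1683.78 falls short of 111888/53 but 1.7¹⁵ ≈2862.42 reaches it, so n = 15.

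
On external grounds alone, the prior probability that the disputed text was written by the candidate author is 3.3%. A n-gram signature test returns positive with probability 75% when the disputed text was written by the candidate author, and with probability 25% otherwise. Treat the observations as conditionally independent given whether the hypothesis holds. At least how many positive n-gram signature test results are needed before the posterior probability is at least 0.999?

Prior odds: 0.033 ÷ 0.967 = 33/967.
Likelihood ratio of a positive result = 0.75/0.25 = 3.
Target posterior odds = 0.999/0.001 = 999.
Require 3ⁿ ≥ 999 ÷ (33/967) = 322011/11.
3⁹ = 19683 falls short of 322011/11 but 3¹⁰ = 59049 reaches it, so n = 10.

10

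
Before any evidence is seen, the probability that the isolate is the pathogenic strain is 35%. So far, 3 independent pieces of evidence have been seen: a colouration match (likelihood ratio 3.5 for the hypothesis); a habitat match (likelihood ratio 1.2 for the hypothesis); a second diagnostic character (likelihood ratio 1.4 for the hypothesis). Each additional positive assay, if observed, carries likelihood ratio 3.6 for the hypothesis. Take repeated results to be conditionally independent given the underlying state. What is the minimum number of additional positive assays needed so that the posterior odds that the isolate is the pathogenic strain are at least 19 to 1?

2

Prior odds = 0.35/0.65 = 7/13.
Combined Bayes factor of the evidence already in hand = 3.5 × 1.2 × 1.4 = 5.88.
Odds after that evidence = (7/13) × 5.88 = 1029/325.
Target odds = 19.
Need 3.6ⁿ ≥ 19 ÷ (1029/325) = 6175/1029.
3.6¹ = 3.6 falls short of 6175/1029 but 3.6² = 12.96 reaches it, so n = 2.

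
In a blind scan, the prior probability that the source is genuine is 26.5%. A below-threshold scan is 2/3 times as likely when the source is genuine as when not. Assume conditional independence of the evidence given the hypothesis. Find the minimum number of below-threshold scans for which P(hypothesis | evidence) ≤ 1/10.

3

Prior odds = 0.265/0.735 = 53/147.
Likelihood ratio per below-threshold scan = 2/3.
Target posterior odds = 0.1/0.9 = 1/9.
Require (2/3)ⁿ ≤ 1/9 ÷ (53/147) = 49/159.
(2/3)² = 4/9 is still above 49/159 but (2/3)³ = 8/27 is at or below it, so n = 3.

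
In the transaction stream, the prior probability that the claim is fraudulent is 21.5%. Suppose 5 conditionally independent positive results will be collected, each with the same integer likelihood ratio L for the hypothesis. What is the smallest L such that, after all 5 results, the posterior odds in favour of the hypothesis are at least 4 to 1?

2

Prior odds = 0.215/0.785 = 43/157.
Target odds = 4.
Need L⁵ ≥ 4 ÷ (43/157) = 628/43.
1⁵ = 1 < 628/43 ≤ 32 = 2⁵, so L = 2.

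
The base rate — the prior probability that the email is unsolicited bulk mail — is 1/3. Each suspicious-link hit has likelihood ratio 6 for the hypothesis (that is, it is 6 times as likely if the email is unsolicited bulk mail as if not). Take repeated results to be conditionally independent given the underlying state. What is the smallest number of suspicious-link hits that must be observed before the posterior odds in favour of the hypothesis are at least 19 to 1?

3

Prior odds: (1/3) ÷ (2/3) = 0.5.
Likelihood ratio per suspicious-link hit = 6.
Target odds = 19.
Need 0.5 × 6ⁿ ≥ 19, i.e. 6ⁿ ≥ 38.
6² = 36 falls short of 38 but 6³ = 216 reaches it, so n = 3.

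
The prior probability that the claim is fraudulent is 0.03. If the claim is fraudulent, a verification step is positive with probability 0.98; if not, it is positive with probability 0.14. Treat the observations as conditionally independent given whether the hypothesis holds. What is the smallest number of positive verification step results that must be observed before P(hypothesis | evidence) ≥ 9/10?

3

Prior odds: 0.03 ÷ 0.97 = 3/97.
Likelihood ratio of a positive = 0.98/0.14 = 7.
Target posterior odds = 0.9/0.1 = 9.
Need (3/97) × 7ⁿ ≥ 9, i.e. 7ⁿ ≥ 291.
7² = 49 falls short of 291 but 7³ = 343 reaches it, so n = 3.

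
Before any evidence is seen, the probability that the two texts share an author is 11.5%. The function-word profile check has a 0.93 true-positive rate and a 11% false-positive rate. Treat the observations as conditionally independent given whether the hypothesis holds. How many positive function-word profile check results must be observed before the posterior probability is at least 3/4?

2

Prior odds: 0.115 ÷ 0.885 = 23/177.
Likelihood ratio of a positive result = 0.93/0.11 = 93/11.
Target posterior odds = 0.75/0.25 = 3.
Require (93/11)ⁿ ≥ 3 ÷ (23/177) = 531/23.
(93/11)¹ = 93/11 falls short of 531/23 but (93/11)² = 8649/121 reaches it, so n = 2.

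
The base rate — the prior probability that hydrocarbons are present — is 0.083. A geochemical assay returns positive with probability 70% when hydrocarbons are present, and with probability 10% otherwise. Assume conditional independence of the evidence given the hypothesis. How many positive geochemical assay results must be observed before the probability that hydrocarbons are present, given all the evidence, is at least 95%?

Prior odds: 0.083 ÷ 0.917 = 83/917.
Likelihood ratio of a positive result = 0.7/0.1 = 7.
Target odds: 0.95 ÷ 0.05 = 19.
Require 7ⁿ ≥ 19 ÷ (83/917) = 17423/83.
7² = 49 falls short of 17423/83 but 7³ = 343 reaches it, so n = 3.

3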